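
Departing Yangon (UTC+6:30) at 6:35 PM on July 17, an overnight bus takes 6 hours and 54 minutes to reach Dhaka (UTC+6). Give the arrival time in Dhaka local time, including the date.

12:59 AM on July 18

Convert departure to UTC: 6:35 PM − 6:30 = 12:05 PM UTC on Jul 17.
Add 6 hours 54 minutes travel time → 6:59 PM UTC.
Dhaka is UTC+6:00, so local arrival = 6:59 PM + 6:00 = 12:59 AM on Jul 18.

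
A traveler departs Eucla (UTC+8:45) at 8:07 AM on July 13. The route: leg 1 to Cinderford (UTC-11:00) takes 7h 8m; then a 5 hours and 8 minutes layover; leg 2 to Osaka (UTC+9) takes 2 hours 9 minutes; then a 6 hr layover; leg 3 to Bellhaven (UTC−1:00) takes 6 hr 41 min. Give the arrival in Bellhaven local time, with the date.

1:28 AM on Jul 14

Convert departure to UTC: 8:07 AM − 8:45 = 11:22 PM UTC on Jul 12.
Add 7 hours 8 minutes leg 1 → 6:30 AM UTC (Jul 13).
Add 5 hours 8 minutes layover in Cinderford → 11:38 AM UTC.
Add 2 hours and 9 minutes leg 2 → 1:47 PM UTC.
Add 6 hours layover in Osaka → 7:47 PM UTC.
Add 6 hours and 41 minutes leg 3 → 2:28 AM UTC (Jul 14).
Bellhaven is UTC−1:00, so local arrival = 2:28 AM − 1:00 = 1:28 AM on Jul 14.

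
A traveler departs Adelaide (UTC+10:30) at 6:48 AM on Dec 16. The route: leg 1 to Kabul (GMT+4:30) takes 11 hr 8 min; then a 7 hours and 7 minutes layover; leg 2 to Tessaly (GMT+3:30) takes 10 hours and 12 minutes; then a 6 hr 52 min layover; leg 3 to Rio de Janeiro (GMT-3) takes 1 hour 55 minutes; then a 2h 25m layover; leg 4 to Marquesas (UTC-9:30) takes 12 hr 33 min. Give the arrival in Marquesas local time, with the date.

3:00 PM on December 17

Convert departure to UTC: 6:48 AM − 10:30 = 8:18 PM UTC on Dec 15.
Add 11 hours 8 minutes leg 1 → 7:26 AM UTC (Dec 16).
Add 7 hours and 7 minutes layover in Kabul → 2:33 PM UTC.
Add 10 hours and 12 minutes leg 2 → 12:45 AM UTC (Dec 17).
Add 6 hours 52 minutes layover in Tessaly → 7:37 AM UTC.
Add 1 hour and 55 minutes leg 3 → 9:32 AM UTC.
Add 2 hours 25 minutes layover in Rio de Janeiro → 11:57 AM UTC.
Add 12 hours and 33 minutes leg 4 → 12:30 AM UTC (Dec 18).
Marquesas is UTC−9:30, so local arrival = 12:30 AM − 9:30 = 3:00 PM on Dec 17.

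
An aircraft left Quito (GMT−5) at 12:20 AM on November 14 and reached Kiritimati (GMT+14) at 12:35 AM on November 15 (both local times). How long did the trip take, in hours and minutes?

5 hours 15 minutes

Departure in UTC: 12:20 AM + 5:00 = 5:20 AM on Nov 14.
Arrival in UTC: 12:35 AM − 14:00 = 10:35 AM on Nov 14.
Elapsed = 10:35 AM − 5:20 AM = 5 hours 15 minutes.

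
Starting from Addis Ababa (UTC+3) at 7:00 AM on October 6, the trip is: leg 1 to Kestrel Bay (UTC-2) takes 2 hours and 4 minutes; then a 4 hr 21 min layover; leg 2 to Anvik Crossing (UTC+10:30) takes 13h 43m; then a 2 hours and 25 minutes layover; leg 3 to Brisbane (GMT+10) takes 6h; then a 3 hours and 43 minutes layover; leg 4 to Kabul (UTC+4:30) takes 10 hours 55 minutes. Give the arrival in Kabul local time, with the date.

Convert departure to UTC: 7:00 AM − 3:00 = 4:00 AM UTC on Oct 6.
Add 2 hours and 4 minutes leg 1 → 6:04 AM UTC.
Add 4 hours and 21 minutes layover in Kestrel Bay → 10:25 AM UTC.
Add 13 hours 43 minutes leg 2 → 12:08 AM UTC (Oct 7).
Add 2 hours and 25 minutes layover in Anvik Crossing → 2:33 AM UTC.
Add 6 hours leg 3 → 8:33 AM UTC.
Add 3 hours 43 minutes layover in Brisbane → 12:16 PM UTC.
Add 10 hours 55 minutes leg 4 → 11:11 PM UTC.
Kabul is UTC+4:30, so local arrival = 11:11 PM + 4:30 = 3:41 AM on Oct 8.

3:41 AM on October 8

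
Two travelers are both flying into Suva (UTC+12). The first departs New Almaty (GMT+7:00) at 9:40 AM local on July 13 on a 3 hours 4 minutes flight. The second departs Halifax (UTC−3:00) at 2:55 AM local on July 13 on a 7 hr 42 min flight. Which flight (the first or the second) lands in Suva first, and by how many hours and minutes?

Flight 1 in UTC: 9:40 AM − 7:00 = 2:40 AM on Jul 13.
+3 hours 4 minutes → arrive 5:44 AM UTC on Jul 13.
Flight 2 in UTC: 2:55 AM + 3:00 = 5:55 AM on Jul 13.
+7 hours 42 minutes → arrive 1:37 PM UTC on Jul 13.
Flight 1 lands earlier by 7 hours 53 minutes.

the first, by 7 hours 53 minutes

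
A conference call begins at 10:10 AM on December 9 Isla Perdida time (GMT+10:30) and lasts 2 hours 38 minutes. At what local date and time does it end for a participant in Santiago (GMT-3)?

11:18 PM on Dec 8

Convert start to UTC: 10:10 AM − 10:30 = 11:40 PM UTC on Dec 8.
Add 2 hours 38 minutes duration → 2:18 AM UTC (Dec 9).
Santiago is UTC−3:00, so local end time = 2:18 AM − 3:00 = 11:18 PM on Dec 8.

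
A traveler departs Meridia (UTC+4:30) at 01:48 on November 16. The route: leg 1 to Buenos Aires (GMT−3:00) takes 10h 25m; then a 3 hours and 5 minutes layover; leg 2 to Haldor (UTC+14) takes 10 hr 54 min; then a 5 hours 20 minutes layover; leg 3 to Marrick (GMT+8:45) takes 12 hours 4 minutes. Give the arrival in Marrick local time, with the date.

23:51 on November 17

Convert departure to UTC: 01:48 − 4:30 = 21:18 UTC on Nov 15.
Add 10 hours 25 minutes leg 1 → 07:43 UTC (Nov 16).
Add 3 hours 5 minutes layover in Buenos Aires → 10:48 UTC.
Add 10 hours 54 minutes leg 2 → 21:42 UTC.
Add 5 hours and 20 minutes layover in Haldor → 03:02 UTC (Nov 17).
Add 12 hours 4 minutes leg 3 → 15:06 UTC.
Marrick is UTC+8:45, so local arrival = 15:06 + 8:45 = 23:51 on Nov 17.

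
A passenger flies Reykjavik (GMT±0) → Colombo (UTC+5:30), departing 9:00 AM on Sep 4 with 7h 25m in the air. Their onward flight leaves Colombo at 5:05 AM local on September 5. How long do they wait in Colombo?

7 hours 10 minutes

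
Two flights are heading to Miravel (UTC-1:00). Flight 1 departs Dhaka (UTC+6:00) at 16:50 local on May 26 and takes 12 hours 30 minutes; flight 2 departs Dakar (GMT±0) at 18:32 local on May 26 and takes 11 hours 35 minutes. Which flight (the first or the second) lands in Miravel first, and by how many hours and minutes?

the first, by 6 hours 47 minutes

Flight 1 in UTC: 16:50 − 6:00 = 10:50 on May 26.
+12 hours 30 minutes → arrive 23:20 UTC on May 26.
Flight 2 departs at 18:32 UTC (May 26).
+11 hours 35 minutes → arrive 06:07 UTC on May 27.
Flight 1 lands earlier by 6 hours 47 minutes.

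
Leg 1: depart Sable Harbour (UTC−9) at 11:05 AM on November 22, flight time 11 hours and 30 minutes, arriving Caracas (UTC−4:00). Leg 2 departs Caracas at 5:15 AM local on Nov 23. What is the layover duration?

1 hour 40 minutes

Convert departure to UTC: 11:05 AM + 9:00 = 8:05 PM UTC on Nov 22.
Add 11 hours 30 minutes flight time → 7:35 AM UTC (Nov 23).
Caracas is UTC−4:00, so local arrival = 7:35 AM − 4:00 = 3:35 AM on Nov 23.
Layover = 5:15 AM − 3:35 AM = 1 hour 40 minutes.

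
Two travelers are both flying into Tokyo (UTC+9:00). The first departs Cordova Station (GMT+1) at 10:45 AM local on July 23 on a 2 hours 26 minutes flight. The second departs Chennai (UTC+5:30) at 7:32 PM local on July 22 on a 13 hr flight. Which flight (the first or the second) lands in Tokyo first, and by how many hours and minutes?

Flight 1 in UTC: 10:45 AM − 1:00 = 9:45 AM on Jul 23.
+2 hours and 26 minutes → arrive 12:11 PM UTC on Jul 23.
Flight 2 in UTC: 7:32 PM − 5:30 = 2:02 PM on Jul 22.
+13 hours → arrive 3:02 AM UTC on Jul 23.
Flight 2 lands earlier by 9 hours 9 minutes.

the second, by 9 hours 9 minutes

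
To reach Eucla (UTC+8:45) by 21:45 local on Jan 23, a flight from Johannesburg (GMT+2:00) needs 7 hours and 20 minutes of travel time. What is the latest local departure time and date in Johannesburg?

07:40 on January 23

Target arrival in UTC: 21:45 − 8:45 = 13:00 on Jan 23.
Subtract 7 hours 20 minutes → departure 05:40 UTC on Jan 23.
Johannesburg is UTC+2:00: 05:40 + 2:00 = 07:40 on Jan 23.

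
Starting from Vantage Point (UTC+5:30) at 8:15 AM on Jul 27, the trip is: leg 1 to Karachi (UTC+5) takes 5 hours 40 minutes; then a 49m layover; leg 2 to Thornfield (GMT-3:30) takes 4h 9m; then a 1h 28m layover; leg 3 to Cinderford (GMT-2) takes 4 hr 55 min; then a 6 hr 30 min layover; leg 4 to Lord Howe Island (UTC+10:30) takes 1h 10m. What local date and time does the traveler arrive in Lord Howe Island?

Convert departure to UTC: 8:15 AM − 5:30 = 2:45 AM UTC on Jul 27.
Add 5 hours 40 minutes leg 1 → 8:25 AM UTC.
Add 49 minutes layover in Karachi → 9:14 AM UTC.
Add 4 hours and 9 minutes leg 2 → 1:23 PM UTC.
Add 1 hour and 28 minutes layover in Thornfield → 2:51 PM UTC.
Add 4 hours 55 minutes leg 3 → 7:46 PM UTC.
Add 6 hours and 30 minutes layover in Cinderford → 2:16 AM UTC (Jul 28).
Add 1 hour 10 minutes leg 4 → 3:26 AM UTC.
Lord Howe Island is UTC+10:30, so local arrival = 3:26 AM + 10:30 = 1:56 PM on Jul 28.

1:56 PM on July 28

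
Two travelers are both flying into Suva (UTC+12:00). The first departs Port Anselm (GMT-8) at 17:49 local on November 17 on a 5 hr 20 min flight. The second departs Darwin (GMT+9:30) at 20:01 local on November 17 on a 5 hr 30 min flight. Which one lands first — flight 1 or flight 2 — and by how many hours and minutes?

the second, by 15 hours 8 minutes

Flight 1 in UTC: 17:49 + 8:00 = 01:49 on Nov 18.
+5 hours 20 minutes → arrive 07:09 UTC on Nov 18.
Flight 2 in UTC: 20:01 − 9:30 = 10:31 on Nov 17.
+5 hours 30 minutes → arrive 16:01 UTC on Nov 17.
Flight 2 lands earlier by 15 hours 8 minutes.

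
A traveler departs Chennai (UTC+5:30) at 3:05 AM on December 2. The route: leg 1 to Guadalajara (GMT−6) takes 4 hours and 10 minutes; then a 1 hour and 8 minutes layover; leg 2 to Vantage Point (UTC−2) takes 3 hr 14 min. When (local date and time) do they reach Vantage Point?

4:07 AM on December 2

Convert departure to UTC: 3:05 AM − 5:30 = 9:35 PM UTC on Dec 1.
Add 4 hours and 10 minutes leg 1 → 1:45 AM UTC (Dec 2).
Add 1 hour 8 minutes layover in Guadalajara → 2:53 AM UTC.
Add 3 hours 14 minutes leg 2 → 6:07 AM UTC.
Vantage Point is UTC−2:00, so local arrival = 6:07 AM − 2:00 = 4:07 AM on Dec 2.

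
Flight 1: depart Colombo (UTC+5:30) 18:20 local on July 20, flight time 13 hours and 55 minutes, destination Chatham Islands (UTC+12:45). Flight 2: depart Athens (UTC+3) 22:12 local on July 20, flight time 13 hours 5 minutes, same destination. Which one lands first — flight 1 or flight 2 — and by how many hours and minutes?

the first, by 5 hours 32 minutes

Flight 1 in UTC: 18:20 − 5:30 = 12:50 on Jul 20.
+13 hours 55 minutes → arrive 02:45 UTC on Jul 21.
Flight 2 in UTC: 22:12 − 3:00 = 19:12 on Jul 20.
+13 hours 5 minutes → arrive 08:17 UTC on Jul 21.
Flight 1 lands earlier by 5 hours 32 minutes.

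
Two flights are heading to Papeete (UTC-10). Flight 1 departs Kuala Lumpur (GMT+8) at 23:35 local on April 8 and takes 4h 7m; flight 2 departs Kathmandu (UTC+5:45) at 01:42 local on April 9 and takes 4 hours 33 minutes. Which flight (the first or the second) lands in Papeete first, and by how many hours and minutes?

Flight 1 in UTC: 23:35 − 8:00 = 15:35 on Apr 8.
+4 hours 7 minutes → arrive 19:42 UTC on Apr 8.
Flight 2 in UTC: 01:42 − 5:45 = 19:57 on Apr 8.
+4 hours 33 minutes → arrive 00:30 UTC on Apr 9.
Flight 1 lands earlier by 4 hours 48 minutes.

the first, by 4 hours 48 minutes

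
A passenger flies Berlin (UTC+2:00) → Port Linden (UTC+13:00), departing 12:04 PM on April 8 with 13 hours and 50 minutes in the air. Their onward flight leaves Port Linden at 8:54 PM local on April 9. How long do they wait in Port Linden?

8 hours

Convert departure to UTC: 12:04 PM − 2:00 = 10:04 AM UTC on Apr 8.
Add 13 hours 50 minutes flight time → 11:54 PM UTC.
Port Linden is UTC+13:00, so local arrival = 11:54 PM + 13:00 = 12:54 PM on Apr 9.
Layover = 8:54 PM − 12:54 PM = 8 hours.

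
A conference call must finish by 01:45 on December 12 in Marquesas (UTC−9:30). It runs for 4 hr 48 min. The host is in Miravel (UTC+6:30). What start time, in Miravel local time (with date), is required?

Target end time in UTC: 01:45 + 9:30 = 11:15 on Dec 12.
Subtract 4 hours and 48 minutes → start 06:27 UTC on Dec 12.
Miravel is UTC+6:30: 06:27 + 6:30 = 12:57 on Dec 12.

12:57 on December 12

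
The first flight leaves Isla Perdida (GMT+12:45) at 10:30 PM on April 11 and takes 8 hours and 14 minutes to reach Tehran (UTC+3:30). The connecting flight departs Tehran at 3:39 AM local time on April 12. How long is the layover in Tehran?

Convert departure to UTC: 10:30 PM − 12:45 = 9:45 AM UTC on Apr 11.
Add 8 hours and 14 minutes flight time → 5:59 PM UTC.
Tehran is UTC+3:30, so local arrival = 5:59 PM + 3:30 = 9:29 PM on Apr 11.
Layover = 3:39 AM − 9:29 PM (+1 day) = 6 hours 10 minutes.

6 hours 10 minutes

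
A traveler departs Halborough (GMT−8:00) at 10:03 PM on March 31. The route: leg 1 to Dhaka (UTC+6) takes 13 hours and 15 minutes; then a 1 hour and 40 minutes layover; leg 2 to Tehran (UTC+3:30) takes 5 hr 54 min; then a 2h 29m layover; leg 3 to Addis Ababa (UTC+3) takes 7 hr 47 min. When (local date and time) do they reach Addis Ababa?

Convert departure to UTC: 10:03 PM + 8:00 = 6:03 AM UTC on Apr 1.
Add 13 hours and 15 minutes leg 1 → 7:18 PM UTC.
Add 1 hour 40 minutes layover in Dhaka → 8:58 PM UTC.
Add 5 hours 54 minutes leg 2 → 2:52 AM UTC (Apr 2).
Add 2 hours and 29 minutes layover in Tehran → 5:21 AM UTC.
Add 7 hours 47 minutes leg 3 → 1:08 PM UTC.
Addis Ababa is UTC+3:00, so local arrival = 1:08 PM + 3:00 = 4:08 PM on Apr 2.

4:08 PM on April 2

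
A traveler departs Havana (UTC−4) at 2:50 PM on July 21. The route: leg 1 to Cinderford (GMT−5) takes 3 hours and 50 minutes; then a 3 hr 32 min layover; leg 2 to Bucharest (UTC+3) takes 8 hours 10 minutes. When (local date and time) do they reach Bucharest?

Convert departure to UTC: 2:50 PM + 4:00 = 6:50 PM UTC on Jul 21.
Add 3 hours 50 minutes leg 1 → 10:40 PM UTC.
Add 3 hours and 32 minutes layover in Cinderford → 2:12 AM UTC (Jul 22).
Add 8 hours 10 minutes leg 2 → 10:22 AM UTC.
Bucharest is UTC+3:00, so local arrival = 10:22 AM + 3:00 = 1:22 PM on Jul 22.

1:22 PM on July 22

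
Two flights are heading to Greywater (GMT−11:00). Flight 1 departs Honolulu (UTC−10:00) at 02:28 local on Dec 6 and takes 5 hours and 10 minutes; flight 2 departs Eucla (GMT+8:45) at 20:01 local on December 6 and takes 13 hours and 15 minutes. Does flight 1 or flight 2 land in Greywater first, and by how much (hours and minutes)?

the first, by 6 hours 53 minutes

Flight 1 in UTC: 02:28 + 10:00 = 12:28 on Dec 6.
+5 hours and 10 minutes → arrive 17:38 UTC on Dec 6.
Flight 2 in UTC: 20:01 − 8:45 = 11:16 on Dec 6.
+13 hours and 15 minutes → arrive 00:31 UTC on Dec 7.
Flight 1 lands earlier by 6 hours 53 minutes.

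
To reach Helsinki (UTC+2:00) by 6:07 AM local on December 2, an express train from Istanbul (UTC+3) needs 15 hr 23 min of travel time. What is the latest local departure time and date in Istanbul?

Target arrival in UTC: 6:07 AM − 2:00 = 4:07 AM on Dec 2.
Subtract 15 hours 23 minutes → departure 12:44 PM UTC on Dec 1.
Istanbul is UTC+3:00: 12:44 PM + 3:00 = 3:44 PM on Dec 1.

3:44 PM on Dec 1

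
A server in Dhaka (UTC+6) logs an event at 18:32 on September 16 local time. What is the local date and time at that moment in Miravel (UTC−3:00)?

In UTC: 18:32 − 6:00 = 12:32 on Sep 16.
Miravel is UTC−3:00: 12:32 − 3:00 = 09:32 on Sep 16.

09:32 on September 16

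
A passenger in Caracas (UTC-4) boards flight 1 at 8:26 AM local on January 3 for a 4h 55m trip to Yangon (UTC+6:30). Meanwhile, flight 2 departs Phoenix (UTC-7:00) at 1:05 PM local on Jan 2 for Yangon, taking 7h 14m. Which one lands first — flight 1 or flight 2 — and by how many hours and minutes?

the second, by 14 hours 2 minutes

Flight 1 in UTC: 8:26 AM + 4:00 = 12:26 PM on Jan 3.
+4 hours and 55 minutes → arrive 5:21 PM UTC on Jan 3.
Flight 2 in UTC: 1:05 PM + 7:00 = 8:05 PM on Jan 2.
+7 hours and 14 minutes → arrive 3:19 AM UTC on Jan 3.
Flight 2 lands earlier by 14 hours 2 minutes.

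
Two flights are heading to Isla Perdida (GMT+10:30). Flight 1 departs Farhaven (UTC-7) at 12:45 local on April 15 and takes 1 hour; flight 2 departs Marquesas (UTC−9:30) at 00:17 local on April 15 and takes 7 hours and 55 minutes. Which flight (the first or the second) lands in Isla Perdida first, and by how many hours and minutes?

Flight 1 in UTC: 12:45 + 7:00 = 19:45 on Apr 15.
+1 hour → arrive 20:45 UTC on Apr 15.
Flight 2 in UTC: 00:17 + 9:30 = 09:47 on Apr 15.
+7 hours and 55 minutes → arrive 17:42 UTC on Apr 15.
Flight 2 lands earlier by 3 hours 3 minutes.

the second, by 3 hours 3 minutes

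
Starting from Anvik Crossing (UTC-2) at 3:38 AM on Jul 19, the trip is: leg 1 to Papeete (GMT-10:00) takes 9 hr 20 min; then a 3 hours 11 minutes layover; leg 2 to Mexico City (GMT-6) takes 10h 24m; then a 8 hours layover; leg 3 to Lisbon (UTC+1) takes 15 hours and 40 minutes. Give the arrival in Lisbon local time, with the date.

Convert departure to UTC: 3:38 AM + 2:00 = 5:38 AM UTC on Jul 19.
Add 9 hours and 20 minutes leg 1 → 2:58 PM UTC.
Add 3 hours and 11 minutes layover in Papeete → 6:09 PM UTC.
Add 10 hours and 24 minutes leg 2 → 4:33 AM UTC (Jul 20).
Add 8 hours layover in Mexico City → 12:33 PM UTC.
Add 15 hours and 40 minutes leg 3 → 4:13 AM UTC (Jul 21).
Lisbon is UTC+1:00, so local arrival = 4:13 AM + 1:00 = 5:13 AM on Jul 21.

5:13 AM on Jul 21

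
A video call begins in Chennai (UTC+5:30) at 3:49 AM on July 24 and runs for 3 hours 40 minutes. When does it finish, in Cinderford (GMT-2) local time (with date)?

Convert start to UTC: 3:49 AM − 5:30 = 10:19 PM UTC on Jul 23.
Add 3 hours and 40 minutes duration → 1:59 AM UTC (Jul 24).
Cinderford is UTC−2:00, so local end time = 1:59 AM − 2:00 = 11:59 PM on Jul 23.

11:59 PM on July 23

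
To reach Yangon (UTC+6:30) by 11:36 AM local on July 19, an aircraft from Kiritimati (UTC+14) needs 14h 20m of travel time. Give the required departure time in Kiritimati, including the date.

Target arrival in UTC: 11:36 AM − 6:30 = 5:06 AM on Jul 19.
Subtract 14 hours and 20 minutes → departure 2:46 PM UTC on Jul 18.
Kiritimati is UTC+14:00: 2:46 PM + 14:00 = 4:46 AM on Jul 19.

4:46 AM on Jul 19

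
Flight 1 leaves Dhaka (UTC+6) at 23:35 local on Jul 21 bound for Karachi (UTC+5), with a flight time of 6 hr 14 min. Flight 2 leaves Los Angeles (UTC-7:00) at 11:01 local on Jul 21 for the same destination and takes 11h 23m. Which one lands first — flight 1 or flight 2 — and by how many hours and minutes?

the first, by 5 hours 35 minutes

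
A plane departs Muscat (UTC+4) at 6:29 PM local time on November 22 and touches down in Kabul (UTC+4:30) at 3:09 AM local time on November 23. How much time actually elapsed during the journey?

Departure in UTC: 6:29 PM − 4:00 = 2:29 PM on Nov 22.
Arrival in UTC: 3:09 AM − 4:30 = 10:39 PM on Nov 22.
Elapsed = 10:39 PM − 2:29 PM = 8 hours 10 minutes.

8 hours 10 minutes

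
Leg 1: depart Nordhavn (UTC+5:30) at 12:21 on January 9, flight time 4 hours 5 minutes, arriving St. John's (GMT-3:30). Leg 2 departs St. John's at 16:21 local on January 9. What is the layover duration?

8 hours 55 minutes

Convert departure to UTC: 12:21 − 5:30 = 06:51 UTC on Jan 9.
Add 4 hours 5 minutes flight time → 10:56 UTC.
St. John's is UTC−3:30, so local arrival = 10:56 − 3:30 = 07:26 on Jan 9.
Layover = 16:21 − 07:26 = 8 hours 55 minutes.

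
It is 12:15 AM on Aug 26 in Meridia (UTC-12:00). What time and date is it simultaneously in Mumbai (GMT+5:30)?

5:45 PM on August 26

Mumbai is 17:30 ahead of Meridia.
Shift by the zone difference: 12:15 AM + 17:30 = 5:45 PM on Aug 26 in Mumbai.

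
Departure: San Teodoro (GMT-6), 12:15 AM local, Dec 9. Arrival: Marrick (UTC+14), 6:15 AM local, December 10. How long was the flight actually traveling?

10 hours

Departure in UTC: 12:15 AM + 6:00 = 6:15 AM on Dec 9.
Arrival in UTC: 6:15 AM − 14:00 = 4:15 PM on Dec 9.
Elapsed = 4:15 PM − 6:15 AM = 10 hours.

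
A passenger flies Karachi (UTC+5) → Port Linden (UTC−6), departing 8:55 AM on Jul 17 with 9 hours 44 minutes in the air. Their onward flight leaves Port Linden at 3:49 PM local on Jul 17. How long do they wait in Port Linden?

Convert departure to UTC: 8:55 AM − 5:00 = 3:55 AM UTC on Jul 17.
Add 9 hours and 44 minutes flight time → 1:39 PM UTC.
Port Linden is UTC−6:00, so local arrival = 1:39 PM − 6:00 = 7:39 AM on Jul 17.
Layover = 3:49 PM − 7:39 AM = 8 hours 10 minutes.

8 hours 10 minutes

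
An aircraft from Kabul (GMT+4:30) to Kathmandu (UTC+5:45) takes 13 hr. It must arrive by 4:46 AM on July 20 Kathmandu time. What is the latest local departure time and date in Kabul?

2:31 PM on Jul 19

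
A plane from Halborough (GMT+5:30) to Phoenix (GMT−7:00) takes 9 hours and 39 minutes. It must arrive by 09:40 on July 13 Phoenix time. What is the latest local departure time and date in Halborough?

12:31 on Jul 13

Target arrival in UTC: 09:40 + 7:00 = 16:40 on Jul 13.
Subtract 9 hours 39 minutes → departure 07:01 UTC on Jul 13.
Halborough is UTC+5:30: 07:01 + 5:30 = 12:31 on Jul 13.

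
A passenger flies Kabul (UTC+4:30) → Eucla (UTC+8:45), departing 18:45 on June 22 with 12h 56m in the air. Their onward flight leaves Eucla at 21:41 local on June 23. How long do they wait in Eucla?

9 hours 45 minutes

Convert departure to UTC: 18:45 − 4:30 = 14:15 UTC on Jun 22.
Add 12 hours and 56 minutes flight time → 03:11 UTC (Jun 23).
Eucla is UTC+8:45, so local arrival = 03:11 + 8:45 = 11:56 on Jun 23.
Layover = 21:41 − 11:56 = 9 hours 45 minutes.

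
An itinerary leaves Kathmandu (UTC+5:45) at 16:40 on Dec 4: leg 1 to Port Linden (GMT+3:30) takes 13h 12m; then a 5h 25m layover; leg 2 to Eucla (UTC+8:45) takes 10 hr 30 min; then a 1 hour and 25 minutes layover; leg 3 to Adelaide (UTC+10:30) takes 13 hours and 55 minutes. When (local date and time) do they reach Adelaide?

Convert departure to UTC: 16:40 − 5:45 = 10:55 UTC on Dec 4.
Add 13 hours 12 minutes leg 1 → 00:07 UTC (Dec 5).
Add 5 hours 25 minutes layover in Port Linden → 05:32 UTC.
Add 10 hours 30 minutes leg 2 → 16:02 UTC.
Add 1 hour 25 minutes layover in Eucla → 17:27 UTC.
Add 13 hours and 55 minutes leg 3 → 07:22 UTC (Dec 6).
Adelaide is UTC+10:30, so local arrival = 07:22 + 10:30 = 17:52 on Dec 6.

17:52 on December 6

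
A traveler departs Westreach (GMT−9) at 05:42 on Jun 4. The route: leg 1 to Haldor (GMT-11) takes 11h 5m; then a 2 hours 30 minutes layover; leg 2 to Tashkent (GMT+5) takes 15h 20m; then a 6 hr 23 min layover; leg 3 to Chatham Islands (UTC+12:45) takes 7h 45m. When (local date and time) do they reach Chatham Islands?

Convert departure to UTC: 05:42 + 9:00 = 14:42 UTC on Jun 4.
Add 11 hours 5 minutes leg 1 → 01:47 UTC (Jun 5).
Add 2 hours and 30 minutes layover in Haldor → 04:17 UTC.
Add 15 hours 20 minutes leg 2 → 19:37 UTC.
Add 6 hours 23 minutes layover in Tashkent → 02:00 UTC (Jun 6).
Add 7 hours 45 minutes leg 3 → 09:45 UTC.
Chatham Islands is UTC+12:45, so local arrival = 09:45 + 12:45 = 22:30 on Jun 6.

22:30 on Jun 6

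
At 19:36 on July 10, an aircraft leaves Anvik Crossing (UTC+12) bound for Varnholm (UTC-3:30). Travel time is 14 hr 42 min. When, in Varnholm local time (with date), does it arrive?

Varnholm is 15:30 behind Anvik Crossing.
After 14 hours 42 minutes it is 10:18 (Jul 11) in Anvik Crossing.
Shift by the zone difference: 10:18 − 15:30 = 18:48 on Jul 10 in Varnholm.

18:48 on Jul 10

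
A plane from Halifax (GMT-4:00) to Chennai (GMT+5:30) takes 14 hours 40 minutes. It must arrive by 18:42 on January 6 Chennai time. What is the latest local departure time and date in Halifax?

Target arrival in UTC: 18:42 − 5:30 = 13:12 on Jan 6.
Subtract 14 hours and 40 minutes → departure 22:32 UTC on Jan 5.
Halifax is UTC−4:00: 22:32 − 4:00 = 18:32 on Jan 5.

18:32 on Jan 5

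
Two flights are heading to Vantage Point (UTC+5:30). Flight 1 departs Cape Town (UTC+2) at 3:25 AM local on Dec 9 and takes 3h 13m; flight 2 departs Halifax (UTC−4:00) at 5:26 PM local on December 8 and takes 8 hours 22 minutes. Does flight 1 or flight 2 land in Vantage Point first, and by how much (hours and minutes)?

the first, by 1 hour 10 minutes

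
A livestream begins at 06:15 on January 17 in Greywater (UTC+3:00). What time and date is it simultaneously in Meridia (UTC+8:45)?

Meridia is 5:45 ahead of Greywater.
Shift by the zone difference: 06:15 + 5:45 = 12:00 on Jan 17 in Meridia.

12:00 on January 17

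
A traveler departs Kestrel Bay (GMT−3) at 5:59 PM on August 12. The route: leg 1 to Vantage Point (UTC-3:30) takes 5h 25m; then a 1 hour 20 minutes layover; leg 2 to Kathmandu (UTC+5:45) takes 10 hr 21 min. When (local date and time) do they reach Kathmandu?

Convert departure to UTC: 5:59 PM + 3:00 = 8:59 PM UTC on Aug 12.
Add 5 hours 25 minutes leg 1 → 2:24 AM UTC (Aug 13).
Add 1 hour 20 minutes layover in Vantage Point → 3:44 AM UTC.
Add 10 hours 21 minutes leg 2 → 2:05 PM UTC.
Kathmandu is UTC+5:45, so local arrival = 2:05 PM + 5:45 = 7:50 PM on Aug 13.

7:50 PM on August 13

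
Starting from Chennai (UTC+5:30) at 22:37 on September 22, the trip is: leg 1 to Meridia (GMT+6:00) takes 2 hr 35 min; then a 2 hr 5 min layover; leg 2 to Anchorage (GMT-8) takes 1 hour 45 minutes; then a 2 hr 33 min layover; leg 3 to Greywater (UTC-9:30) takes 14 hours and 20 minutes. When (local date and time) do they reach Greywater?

Convert departure to UTC: 22:37 − 5:30 = 17:07 UTC on Sep 22.
Add 2 hours and 35 minutes leg 1 → 19:42 UTC.
Add 2 hours and 5 minutes layover in Meridia → 21:47 UTC.
Add 1 hour 45 minutes leg 2 → 23:32 UTC.
Add 2 hours 33 minutes layover in Anchorage → 02:05 UTC (Sep 23).
Add 14 hours and 20 minutes leg 3 → 16:25 UTC.
Greywater is UTC−9:30, so local arrival = 16:25 − 9:30 = 06:55 on Sep 23.

06:55 on Sep 23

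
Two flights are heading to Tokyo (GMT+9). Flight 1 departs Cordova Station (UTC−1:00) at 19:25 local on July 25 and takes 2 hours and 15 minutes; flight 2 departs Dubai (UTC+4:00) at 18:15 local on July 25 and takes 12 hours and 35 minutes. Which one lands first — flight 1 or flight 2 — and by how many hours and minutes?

the first, by 4 hours 10 minutes

Flight 1 in UTC: 19:25 + 1:00 = 20:25 on Jul 25.
+2 hours 15 minutes → arrive 22:40 UTC on Jul 25.
Flight 2 in UTC: 18:15 − 4:00 = 14:15 on Jul 25.
+12 hours and 35 minutes → arrive 02:50 UTC on Jul 26.
Flight 1 lands earlier by 4 hours 10 minutes.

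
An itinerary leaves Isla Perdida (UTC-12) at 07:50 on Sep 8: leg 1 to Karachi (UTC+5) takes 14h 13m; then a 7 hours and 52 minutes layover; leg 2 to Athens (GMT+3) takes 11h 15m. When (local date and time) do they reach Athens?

08:10 on Sep 10

Convert departure to UTC: 07:50 + 12:00 = 19:50 UTC on Sep 8.
Add 14 hours and 13 minutes leg 1 → 10:03 UTC (Sep 9).
Add 7 hours 52 minutes layover in Karachi → 17:55 UTC.
Add 11 hours and 15 minutes leg 2 → 05:10 UTC (Sep 10).
Athens is UTC+3:00, so local arrival = 05:10 + 3:00 = 08:10 on Sep 10.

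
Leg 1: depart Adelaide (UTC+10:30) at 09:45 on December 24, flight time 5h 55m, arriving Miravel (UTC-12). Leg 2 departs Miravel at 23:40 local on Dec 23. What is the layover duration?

Convert departure to UTC: 09:45 − 10:30 = 23:15 UTC on Dec 23.
Add 5 hours and 55 minutes flight time → 05:10 UTC (Dec 24).
Miravel is UTC−12:00, so local arrival = 05:10 − 12:00 = 17:10 on Dec 23.
Layover = 23:40 − 17:10 = 6 hours 30 minutes.

6 hours 30 minutes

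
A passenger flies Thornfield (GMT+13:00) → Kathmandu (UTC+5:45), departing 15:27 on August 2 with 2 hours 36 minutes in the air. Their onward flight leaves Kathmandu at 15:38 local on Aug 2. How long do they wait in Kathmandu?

Convert departure to UTC: 15:27 − 13:00 = 02:27 UTC on Aug 2.
Add 2 hours 36 minutes flight time → 05:03 UTC.
Kathmandu is UTC+5:45, so local arrival = 05:03 + 5:45 = 10:48 on Aug 2.
Layover = 15:38 − 10:48 = 4 hours 50 minutes.

4 hours 50 minutes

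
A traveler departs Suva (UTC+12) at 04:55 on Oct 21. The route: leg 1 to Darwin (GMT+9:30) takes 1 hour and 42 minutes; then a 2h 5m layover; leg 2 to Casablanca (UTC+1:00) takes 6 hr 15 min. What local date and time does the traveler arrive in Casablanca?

03:57 on October 21

Convert departure to UTC: 04:55 − 12:00 = 16:55 UTC on Oct 20.
Add 1 hour 42 minutes leg 1 → 18:37 UTC.
Add 2 hours and 5 minutes layover in Darwin → 20:42 UTC.
Add 6 hours 15 minutes leg 2 → 02:57 UTC (Oct 21).
Casablanca is UTC+1:00, so local arrival = 02:57 + 1:00 = 03:57 on Oct 21.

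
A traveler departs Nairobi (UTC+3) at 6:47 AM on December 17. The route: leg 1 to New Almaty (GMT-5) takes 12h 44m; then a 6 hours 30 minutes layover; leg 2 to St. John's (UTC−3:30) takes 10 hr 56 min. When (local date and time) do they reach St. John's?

Convert departure to UTC: 6:47 AM − 3:00 = 3:47 AM UTC on Dec 17.
Add 12 hours 44 minutes leg 1 → 4:31 PM UTC.
Add 6 hours and 30 minutes layover in New Almaty → 11:01 PM UTC.
Add 10 hours and 56 minutes leg 2 → 9:57 AM UTC (Dec 18).
St. John's is UTC−3:30, so local arrival = 9:57 AM − 3:30 = 6:27 AM on Dec 18.

6:27 AM on December 18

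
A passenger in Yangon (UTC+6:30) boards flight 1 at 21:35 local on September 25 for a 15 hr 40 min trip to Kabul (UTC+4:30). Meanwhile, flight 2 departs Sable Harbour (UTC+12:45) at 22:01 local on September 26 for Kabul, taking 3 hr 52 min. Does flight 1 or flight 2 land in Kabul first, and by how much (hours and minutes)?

the first, by 6 hours 23 minutes

Flight 1 in UTC: 21:35 − 6:30 = 15:05 on Sep 25.
+15 hours and 40 minutes → arrive 06:45 UTC on Sep 26.
Flight 2 in UTC: 22:01 − 12:45 = 09:16 on Sep 26.
+3 hours and 52 minutes → arrive 13:08 UTC on Sep 26.
Flight 1 lands earlier by 6 hours 23 minutes.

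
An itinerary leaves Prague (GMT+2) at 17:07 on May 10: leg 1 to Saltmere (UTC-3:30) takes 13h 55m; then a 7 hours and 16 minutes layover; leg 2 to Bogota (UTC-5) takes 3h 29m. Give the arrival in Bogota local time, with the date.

Convert departure to UTC: 17:07 − 2:00 = 15:07 UTC on May 10.
Add 13 hours and 55 minutes leg 1 → 05:02 UTC (May 11).
Add 7 hours and 16 minutes layover in Saltmere → 12:18 UTC.
Add 3 hours 29 minutes leg 2 → 15:47 UTC.
Bogota is UTC−5:00, so local arrival = 15:47 − 5:00 = 10:47 on May 11.

10:47 on May 11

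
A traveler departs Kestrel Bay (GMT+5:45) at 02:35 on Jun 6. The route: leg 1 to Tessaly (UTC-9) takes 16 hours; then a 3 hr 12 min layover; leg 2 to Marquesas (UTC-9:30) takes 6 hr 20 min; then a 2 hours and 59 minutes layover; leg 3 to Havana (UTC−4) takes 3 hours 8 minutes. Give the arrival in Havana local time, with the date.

Convert departure to UTC: 02:35 − 5:45 = 20:50 UTC on Jun 5.
Add 16 hours leg 1 → 12:50 UTC (Jun 6).
Add 3 hours and 12 minutes layover in Tessaly → 16:02 UTC.
Add 6 hours 20 minutes leg 2 → 22:22 UTC.
Add 2 hours and 59 minutes layover in Marquesas → 01:21 UTC (Jun 7).
Add 3 hours 8 minutes leg 3 → 04:29 UTC.
Havana is UTC−4:00, so local arrival = 04:29 − 4:00 = 00:29 on Jun 7.

00:29 on June 7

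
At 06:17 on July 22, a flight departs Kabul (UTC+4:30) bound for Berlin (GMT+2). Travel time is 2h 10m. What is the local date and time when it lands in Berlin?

05:57 on Jul 22

Convert departure to UTC: 06:17 − 4:30 = 01:47 UTC on Jul 22.
Add 2 hours 10 minutes travel time → 03:57 UTC.
Berlin is UTC+2:00, so local arrival = 03:57 + 2:00 = 05:57 on Jul 22.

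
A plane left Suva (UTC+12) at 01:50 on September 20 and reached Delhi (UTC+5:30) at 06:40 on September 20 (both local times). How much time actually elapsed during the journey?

11 hours 20 minutes

Departure in UTC: 01:50 − 12:00 = 13:50 on Sep 19.
Arrival in UTC: 06:40 − 5:30 = 01:10 on Sep 20.
Elapsed = 01:10 − 13:50 (+1 day) = 11 hours 20 minutes.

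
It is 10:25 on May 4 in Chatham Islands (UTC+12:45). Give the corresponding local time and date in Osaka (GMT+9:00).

06:40 on May 4

Osaka is 3:45 behind Chatham Islands.
Shift by the zone difference: 10:25 − 3:45 = 06:40 on May 4 in Osaka.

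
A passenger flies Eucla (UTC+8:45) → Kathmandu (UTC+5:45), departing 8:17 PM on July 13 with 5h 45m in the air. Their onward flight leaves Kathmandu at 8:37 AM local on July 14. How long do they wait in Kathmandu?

Convert departure to UTC: 8:17 PM − 8:45 = 11:32 AM UTC on Jul 13.
Add 5 hours and 45 minutes flight time → 5:17 PM UTC.
Kathmandu is UTC+5:45, so local arrival = 5:17 PM + 5:45 = 11:02 PM on Jul 13.
Layover = 8:37 AM − 11:02 PM (+1 day) = 9 hours 35 minutes.

9 hours 35 minutes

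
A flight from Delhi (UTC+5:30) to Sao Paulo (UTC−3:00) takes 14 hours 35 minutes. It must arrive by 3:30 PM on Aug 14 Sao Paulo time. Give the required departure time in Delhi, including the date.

Target arrival in UTC: 3:30 PM + 3:00 = 6:30 PM on Aug 14.
Subtract 14 hours 35 minutes → departure 3:55 AM UTC on Aug 14.
Delhi is UTC+5:30: 3:55 AM + 5:30 = 9:25 AM on Aug 14.

9:25 AM on August 14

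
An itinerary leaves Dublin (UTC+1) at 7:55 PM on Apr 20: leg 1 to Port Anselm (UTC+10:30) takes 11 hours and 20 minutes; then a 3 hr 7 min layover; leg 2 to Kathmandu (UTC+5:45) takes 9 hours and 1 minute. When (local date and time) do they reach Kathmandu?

Convert departure to UTC: 7:55 PM − 1:00 = 6:55 PM UTC on Apr 20.
Add 11 hours and 20 minutes leg 1 → 6:15 AM UTC (Apr 21).
Add 3 hours and 7 minutes layover in Port Anselm → 9:22 AM UTC.
Add 9 hours and 1 minute leg 2 → 6:23 PM UTC.
Kathmandu is UTC+5:45, so local arrival = 6:23 PM + 5:45 = 12:08 AM on Apr 22.

12:08 AM on Apr 22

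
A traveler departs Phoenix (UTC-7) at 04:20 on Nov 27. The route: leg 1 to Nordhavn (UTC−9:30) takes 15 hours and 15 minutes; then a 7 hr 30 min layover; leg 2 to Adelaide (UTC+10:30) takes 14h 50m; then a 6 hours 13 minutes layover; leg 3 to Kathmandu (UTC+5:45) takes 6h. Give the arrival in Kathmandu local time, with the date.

18:53 on Nov 29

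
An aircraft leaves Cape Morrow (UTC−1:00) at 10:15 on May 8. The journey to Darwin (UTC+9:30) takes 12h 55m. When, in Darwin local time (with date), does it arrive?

Convert departure to UTC: 10:15 + 1:00 = 11:15 UTC on May 8.
Add 12 hours and 55 minutes travel time → 00:10 UTC (May 9).
Darwin is UTC+9:30, so local arrival = 00:10 + 9:30 = 09:40 on May 9.

09:40 on May 9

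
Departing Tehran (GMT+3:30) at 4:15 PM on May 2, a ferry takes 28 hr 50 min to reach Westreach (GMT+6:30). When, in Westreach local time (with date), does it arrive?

12:05 AM on May 4

Convert departure to UTC: 4:15 PM − 3:30 = 12:45 PM UTC on May 2.
Add 28 hours and 50 minutes travel time → 5:35 PM UTC (May 3).
Westreach is UTC+6:30, so local arrival = 5:35 PM + 6:30 = 12:05 AM on May 4.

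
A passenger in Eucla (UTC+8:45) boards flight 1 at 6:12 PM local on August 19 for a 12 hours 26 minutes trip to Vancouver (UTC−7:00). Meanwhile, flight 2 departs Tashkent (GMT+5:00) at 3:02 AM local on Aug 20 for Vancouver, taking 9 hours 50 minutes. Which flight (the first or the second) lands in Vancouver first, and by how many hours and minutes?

the first, by 9 hours 59 minutes

Flight 1 in UTC: 6:12 PM − 8:45 = 9:27 AM on Aug 19.
+12 hours 26 minutes → arrive 9:53 PM UTC on Aug 19.
Flight 2 in UTC: 3:02 AM − 5:00 = 10:02 PM on Aug 19.
+9 hours and 50 minutes → arrive 7:52 AM UTC on Aug 20.
Flight 1 lands earlier by 9 hours 59 minutes.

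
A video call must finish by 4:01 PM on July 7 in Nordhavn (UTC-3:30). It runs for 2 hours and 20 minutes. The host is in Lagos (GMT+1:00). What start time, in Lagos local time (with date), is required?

6:11 PM on July 7

Target end time in UTC: 4:01 PM + 3:30 = 7:31 PM on Jul 7.
Subtract 2 hours and 20 minutes → start 5:11 PM UTC on Jul 7.
Lagos is UTC+1:00: 5:11 PM + 1:00 = 6:11 PM on Jul 7.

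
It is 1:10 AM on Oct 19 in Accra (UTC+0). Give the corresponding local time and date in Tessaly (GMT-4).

9:10 PM on Oct 18

Accra is UTC+0 so that is 1:10 AM UTC.
Tessaly is UTC−4:00: 1:10 AM − 4:00 = 9:10 PM on Oct 18.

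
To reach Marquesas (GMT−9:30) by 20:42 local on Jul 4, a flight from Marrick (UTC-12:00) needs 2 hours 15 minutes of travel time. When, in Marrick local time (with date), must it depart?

15:57 on July 4

Target arrival in UTC: 20:42 + 9:30 = 06:12 on Jul 5.
Subtract 2 hours 15 minutes → departure 03:57 UTC on Jul 5.
Marrick is UTC−12:00: 03:57 − 12:00 = 15:57 on Jul 4.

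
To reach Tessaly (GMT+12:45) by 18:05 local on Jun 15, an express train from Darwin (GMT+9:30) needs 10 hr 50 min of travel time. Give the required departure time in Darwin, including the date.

04:00 on June 15

Target arrival in UTC: 18:05 − 12:45 = 05:20 on Jun 15.
Subtract 10 hours 50 minutes → departure 18:30 UTC on Jun 14.
Darwin is UTC+9:30: 18:30 + 9:30 = 04:00 on Jun 15.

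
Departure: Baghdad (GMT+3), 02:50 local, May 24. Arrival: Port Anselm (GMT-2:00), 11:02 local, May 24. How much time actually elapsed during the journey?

Departure in UTC: 02:50 − 3:00 = 23:50 on May 23.
Arrival in UTC: 11:02 + 2:00 = 13:02 on May 24.
Elapsed = 13:02 − 23:50 (+1 day) = 13 hours 12 minutes.

13 hours 12 minutes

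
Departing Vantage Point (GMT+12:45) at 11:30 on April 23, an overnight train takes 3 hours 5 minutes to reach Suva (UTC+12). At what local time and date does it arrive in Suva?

13:50 on April 23

Convert departure to UTC: 11:30 − 12:45 = 22:45 UTC on Apr 22.
Add 3 hours 5 minutes travel time → 01:50 UTC (Apr 23).
Suva is UTC+12:00, so local arrival = 01:50 + 12:00 = 13:50 on Apr 23.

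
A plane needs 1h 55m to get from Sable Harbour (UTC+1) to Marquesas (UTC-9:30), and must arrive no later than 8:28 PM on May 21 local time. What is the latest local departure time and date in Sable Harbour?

5:03 AM on May 22

Target arrival in UTC: 8:28 PM + 9:30 = 5:58 AM on May 22.
Subtract 1 hour and 55 minutes → departure 4:03 AM UTC on May 22.
Sable Harbour is UTC+1:00: 4:03 AM + 1:00 = 5:03 AM on May 22.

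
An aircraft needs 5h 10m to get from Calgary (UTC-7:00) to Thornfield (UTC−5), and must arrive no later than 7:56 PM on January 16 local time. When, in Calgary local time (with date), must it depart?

Target arrival in UTC: 7:56 PM + 5:00 = 12:56 AM on Jan 17.
Subtract 5 hours 10 minutes → departure 7:46 PM UTC on Jan 16.
Calgary is UTC−7:00: 7:46 PM − 7:00 = 12:46 PM on Jan 16.

12:46 PM on Jan 16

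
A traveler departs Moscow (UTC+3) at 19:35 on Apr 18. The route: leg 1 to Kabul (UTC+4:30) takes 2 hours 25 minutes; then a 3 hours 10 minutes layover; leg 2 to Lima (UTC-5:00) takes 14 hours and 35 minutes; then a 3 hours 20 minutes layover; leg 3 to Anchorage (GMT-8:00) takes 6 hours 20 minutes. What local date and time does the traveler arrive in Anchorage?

14:25 on April 19

Convert departure to UTC: 19:35 − 3:00 = 16:35 UTC on Apr 18.
Add 2 hours 25 minutes leg 1 → 19:00 UTC.
Add 3 hours and 10 minutes layover in Kabul → 22:10 UTC.
Add 14 hours 35 minutes leg 2 → 12:45 UTC (Apr 19).
Add 3 hours 20 minutes layover in Lima → 16:05 UTC.
Add 6 hours 20 minutes leg 3 → 22:25 UTC.
Anchorage is UTC−8:00, so local arrival = 22:25 − 8:00 = 14:25 on Apr 19.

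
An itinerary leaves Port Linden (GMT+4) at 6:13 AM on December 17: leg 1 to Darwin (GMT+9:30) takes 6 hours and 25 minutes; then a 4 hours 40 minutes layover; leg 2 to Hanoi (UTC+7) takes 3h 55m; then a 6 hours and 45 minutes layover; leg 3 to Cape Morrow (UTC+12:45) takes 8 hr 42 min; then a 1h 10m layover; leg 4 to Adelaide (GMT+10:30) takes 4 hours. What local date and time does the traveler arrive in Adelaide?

12:20 AM on December 19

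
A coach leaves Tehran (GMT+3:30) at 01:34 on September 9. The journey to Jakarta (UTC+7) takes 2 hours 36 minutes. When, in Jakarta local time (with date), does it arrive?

07:40 on September 9

Convert departure to UTC: 01:34 − 3:30 = 22:04 UTC on Sep 8.
Add 2 hours 36 minutes travel time → 00:40 UTC (Sep 9).
Jakarta is UTC+7:00, so local arrival = 00:40 + 7:00 = 07:40 on Sep 9.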